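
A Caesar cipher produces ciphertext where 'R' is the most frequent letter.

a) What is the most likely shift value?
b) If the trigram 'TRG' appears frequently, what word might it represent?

Step 1: In English, 'E' is the most frequent letter (12.7%).
Step 2: The most frequent ciphertext letter is 'R' (position 17).
Step 3: Shift = (17 - 4) mod 26 = 13.
Step 4: Decrypt 'TRG' by shifting back 13:
  T -> G
  R -> E
  G -> T
Step 5: 'TRG' decrypts to 'GET'.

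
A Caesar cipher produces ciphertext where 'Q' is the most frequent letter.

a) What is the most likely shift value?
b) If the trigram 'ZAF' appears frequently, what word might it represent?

Step 1: In English, 'E' is the most frequent letter (12.7%).
Step 2: The most frequent ciphertext letter is 'Q' (position 16).
Step 3: Shift = (16 - 4) mod 26 = 12.
Step 4: Decrypt 'ZAF' by shifting back 12:
  Z -> N
  A -> O
  F -> T
Step 5: 'ZAF' decrypts to 'NOT'.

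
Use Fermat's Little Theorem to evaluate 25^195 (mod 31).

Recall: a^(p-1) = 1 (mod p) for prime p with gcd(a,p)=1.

Step 1: Since 31 is prime, by Fermat's Little Theorem: 25^30 = 1 (mod 31).
Step 2: Reduce exponent: 195 mod 30 = 15.
Step 3: So 25^195 = 25^15 (mod 31).
Step 4: 25^15 mod 31 = 1.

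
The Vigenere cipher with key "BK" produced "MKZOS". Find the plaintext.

Step 1: Extend key: BKBKB
Step 2: Decrypt each letter (c - k) mod 26:
  M(12) - B(1) = (12-1) mod 26 = 11 = L
  K(10) - K(10) = (10-10) mod 26 = 0 = A
  Z(25) - B(1) = (25-1) mod 26 = 24 = Y
  O(14) - K(10) = (14-10) mod 26 = 4 = E
  S(18) - B(1) = (18-1) mod 26 = 17 = R
Plaintext: LAYER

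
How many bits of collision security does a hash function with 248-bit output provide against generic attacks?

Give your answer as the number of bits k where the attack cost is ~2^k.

Step 1: The hash has a 248-bit output.
Step 2: Collision resistance means it should be infeasible to find any x != y with h(x) = h(y).
By the birthday bound, a generic collision search succeeds after about sqrt(2^248) = 2^(248/2) = 2^124 evaluations.
Step 3: Security level = 124 bits.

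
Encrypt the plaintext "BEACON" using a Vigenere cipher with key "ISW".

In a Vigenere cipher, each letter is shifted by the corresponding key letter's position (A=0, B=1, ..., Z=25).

Step 1: Repeat key to match plaintext length:
  Plaintext: BEACON
  Key:       ISWISW
Step 2: Encrypt each letter:
  B(1) + I(8) = (1+8) mod 26 = 9 = J
  E(4) + S(18) = (4+18) mod 26 = 22 = W
  A(0) + W(22) = (0+22) mod 26 = 22 = W
  C(2) + I(8) = (2+8) mod 26 = 10 = K
  O(14) + S(18) = (14+18) mod 26 = 6 = G
  N(13) + W(22) = (13+22) mod 26 = 9 = J
Ciphertext: JWWKGJ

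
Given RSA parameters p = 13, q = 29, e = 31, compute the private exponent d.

Step 1: n = 13 * 29 = 377.
Step 2: phi(n) = 12 * 28 = 336.
Step 3: Find d such that 31 * d = 1 (mod 336).
Step 4: d = 31^(-1) mod 336 = 271.
Verification: 31 * 271 = 8401 = 25 * 336 + 1.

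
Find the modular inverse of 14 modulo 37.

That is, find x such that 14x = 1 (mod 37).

Step 1: We need x such that 14 * x = 1 (mod 37).
Step 2: Using the extended Euclidean algorithm or trial:
  14 * 8 = 112 = 3 * 37 + 1.
Step 3: Since 112 mod 37 = 1, the inverse is x = 8.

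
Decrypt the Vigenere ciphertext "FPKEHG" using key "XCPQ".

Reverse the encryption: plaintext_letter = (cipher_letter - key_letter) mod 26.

Step 1: Extend key: XCPQXC
Step 2: Decrypt each letter (c - k) mod 26:
  F(5) - X(23) = (5-23) mod 26 = 8 = I
  P(15) - C(2) = (15-2) mod 26 = 13 = N
  K(10) - P(15) = (10-15) mod 26 = 21 = V
  E(4) - Q(16) = (4-16) mod 26 = 14 = O
  H(7) - X(23) = (7-23) mod 26 = 10 = K
  G(6) - C(2) = (6-2) mod 26 = 4 = E
Plaintext: INVOKE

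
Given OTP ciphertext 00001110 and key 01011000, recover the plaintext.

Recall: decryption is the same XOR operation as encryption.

Step 1: XOR ciphertext with key:
  Ciphertext: 00001110
  Key:        01011000
  XOR:        01010110
Step 2: Plaintext = 01010110 = 86 in decimal.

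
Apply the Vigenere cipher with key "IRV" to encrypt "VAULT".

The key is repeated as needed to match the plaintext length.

Step 1: Repeat key to match plaintext length:
  Plaintext: VAULT
  Key:       IRVIR
Step 2: Encrypt each letter:
  V(21) + I(8) = (21+8) mod 26 = 3 = D
  A(0) + R(17) = (0+17) mod 26 = 17 = R
  U(20) + V(21) = (20+21) mod 26 = 15 = P
  L(11) + I(8) = (11+8) mod 26 = 19 = T
  T(19) + R(17) = (19+17) mod 26 = 10 = K
Ciphertext: DRPTK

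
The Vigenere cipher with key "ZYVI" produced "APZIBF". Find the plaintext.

Step 1: Extend key: ZYVIZY
Step 2: Decrypt each letter (c - k) mod 26:
  A(0) - Z(25) = (0-25) mod 26 = 1 = B
  P(15) - Y(24) = (15-24) mod 26 = 17 = R
  Z(25) - V(21) = (25-21) mod 26 = 4 = E
  I(8) - I(8) = (8-8) mod 26 = 0 = A
  B(1) - Z(25) = (1-25) mod 26 = 2 = C
  F(5) - Y(24) = (5-24) mod 26 = 7 = H
Plaintext: BREACH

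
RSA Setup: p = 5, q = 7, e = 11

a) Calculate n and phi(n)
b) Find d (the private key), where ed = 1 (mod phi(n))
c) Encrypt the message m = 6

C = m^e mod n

Step 1: n = 5 * 7 = 35.
Step 2: phi(n) = (5-1)(7-1) = 4 * 6 = 24.
Step 3: Find d = 11^(-1) mod 24 = 11.
  Verify: 11 * 11 = 121 = 1 (mod 24).
Step 4: C = 6^11 mod 35 = 6.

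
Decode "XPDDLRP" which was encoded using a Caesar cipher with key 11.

Step 1: Reverse the shift by subtracting 11 from each letter position.
  X (position 23) -> position (23-11) mod 26 = 12 -> M
  P (position 15) -> position (15-11) mod 26 = 4 -> E
  D (position 3) -> position (3-11) mod 26 = 18 -> S
  D (position 3) -> position (3-11) mod 26 = 18 -> S
  L (position 11) -> position (11-11) mod 26 = 0 -> A
  R (position 17) -> position (17-11) mod 26 = 6 -> G
  P (position 15) -> position (15-11) mod 26 = 4 -> E
Decrypted message: MESSAGE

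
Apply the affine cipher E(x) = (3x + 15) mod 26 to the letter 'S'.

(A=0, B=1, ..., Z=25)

Step 1: Convert 'S' to number: x = 18.
Step 2: E(18) = (3 * 18 + 15) mod 26 = 69 mod 26 = 17.
Step 3: Convert 17 back to letter: R.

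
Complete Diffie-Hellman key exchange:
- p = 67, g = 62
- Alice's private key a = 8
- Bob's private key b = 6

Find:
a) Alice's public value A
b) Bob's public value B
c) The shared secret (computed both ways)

Step 1: A = g^a mod p = 62^8 mod 67 = 15.
Step 2: B = g^b mod p = 62^6 mod 67 = 14.
Step 3: Alice computes s = B^a mod p = 14^8 mod 67 = 22.
Step 4: Bob computes s = A^b mod p = 15^6 mod 67 = 22.
Both sides agree: shared secret = 22.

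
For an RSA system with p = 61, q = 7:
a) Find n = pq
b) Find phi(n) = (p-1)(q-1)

Step 1: n = p * q = 61 * 7 = 427.
Step 2: phi(n) = (p-1)(q-1) = 60 * 6 = 360.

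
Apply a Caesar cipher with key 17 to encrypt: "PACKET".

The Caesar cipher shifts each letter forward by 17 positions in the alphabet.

Step 1: For each letter, shift forward by 17 positions (mod 26).
  P (position 15) -> position (15+17) mod 26 = 6 -> G
  A (position 0) -> position (0+17) mod 26 = 17 -> R
  C (position 2) -> position (2+17) mod 26 = 19 -> T
  K (position 10) -> position (10+17) mod 26 = 1 -> B
  E (position 4) -> position (4+17) mod 26 = 21 -> V
  T (position 19) -> position (19+17) mod 26 = 10 -> K
Result: GRTBVK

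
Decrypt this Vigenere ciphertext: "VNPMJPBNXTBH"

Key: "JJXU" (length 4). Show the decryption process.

Step 1: Key 'JJXU' has length 4. Extended key: JJXUJJXUJJXU
Step 2: Decrypt each position:
  V(21) - J(9) = 12 = M
  N(13) - J(9) = 4 = E
  P(15) - X(23) = 18 = S
  M(12) - U(20) = 18 = S
  J(9) - J(9) = 0 = A
  P(15) - J(9) = 6 = G
  B(1) - X(23) = 4 = E
  N(13) - U(20) = 19 = T
  X(23) - J(9) = 14 = O
  T(19) - J(9) = 10 = K
  B(1) - X(23) = 4 = E
  H(7) - U(20) = 13 = N
Plaintext: MESSAGETOKEN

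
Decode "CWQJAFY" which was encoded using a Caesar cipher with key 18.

Step 1: Reverse the shift by subtracting 18 from each letter position.
  C (position 2) -> position (2-18) mod 26 = 10 -> K
  W (position 22) -> position (22-18) mod 26 = 4 -> E
  Q (position 16) -> position (16-18) mod 26 = 24 -> Y
  J (position 9) -> position (9-18) mod 26 = 17 -> R
  A (position 0) -> position (0-18) mod 26 = 8 -> I
  F (position 5) -> position (5-18) mod 26 = 13 -> N
  Y (position 24) -> position (24-18) mod 26 = 6 -> G
Decrypted message: KEYRING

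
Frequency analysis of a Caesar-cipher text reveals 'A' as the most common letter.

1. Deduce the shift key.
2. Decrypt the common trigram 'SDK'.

Step 1: In English, 'E' is the most frequent letter (12.7%).
Step 2: The most frequent ciphertext letter is 'A' (position 0).
Step 3: Shift = (0 - 4) mod 26 = 22.
Step 4: Decrypt 'SDK' by shifting back 22:
  S -> W
  D -> H
  K -> O
Step 5: 'SDK' decrypts to 'WHO'.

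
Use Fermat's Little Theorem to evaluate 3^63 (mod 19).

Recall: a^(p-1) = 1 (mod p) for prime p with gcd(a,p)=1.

Step 1: Since 19 is prime, by Fermat's Little Theorem: 3^18 = 1 (mod 19).
Step 2: Reduce exponent: 63 mod 18 = 9.
Step 3: So 3^63 = 3^9 (mod 19).
Step 4: 3^9 mod 19 = 18.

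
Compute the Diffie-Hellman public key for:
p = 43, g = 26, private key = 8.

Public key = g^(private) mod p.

Step 1: A = g^a mod p = 26^8 mod 43.
  26^1 mod 43 = 26
  26^2 mod 43 = (26 * 26) mod 43 = 31
  26^3 mod 43 = (31 * 26) mod 43 = 32
  26^4 mod 43 = (32 * 26) mod 43 = 15
  26^5 mod 43 = (15 * 26) mod 43 = 3
  26^6 mod 43 = (3 * 26) mod 43 = 35
  26^7 mod 43 = (35 * 26) mod 43 = 7
  26^8 mod 43 = (7 * 26) mod 43 = 10
Result: A = 10.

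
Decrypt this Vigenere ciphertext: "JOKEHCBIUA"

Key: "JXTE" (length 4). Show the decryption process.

Step 1: Key 'JXTE' has length 4. Extended key: JXTEJXTEJX
Step 2: Decrypt each position:
  J(9) - J(9) = 0 = A
  O(14) - X(23) = 17 = R
  K(10) - T(19) = 17 = R
  E(4) - E(4) = 0 = A
  H(7) - J(9) = 24 = Y
  C(2) - X(23) = 5 = F
  B(1) - T(19) = 8 = I
  I(8) - E(4) = 4 = E
  U(20) - J(9) = 11 = L
  A(0) - X(23) = 3 = D
Plaintext: ARRAYFIELD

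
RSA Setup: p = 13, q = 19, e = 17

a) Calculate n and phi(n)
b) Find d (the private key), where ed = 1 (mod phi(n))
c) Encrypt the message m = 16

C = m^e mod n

Step 1: n = 13 * 19 = 247.
Step 2: phi(n) = (13-1)(19-1) = 12 * 18 = 216.
Step 3: Find d = 17^(-1) mod 216 = 89.
  Verify: 17 * 89 = 1513 = 1 (mod 216).
Step 4: C = 16^17 mod 247 = 139.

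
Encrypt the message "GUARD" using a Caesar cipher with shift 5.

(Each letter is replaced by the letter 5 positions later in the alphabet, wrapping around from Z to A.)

Step 1: For each letter, shift forward by 5 positions (mod 26).
  G (position 6) -> position (6+5) mod 26 = 11 -> L
  U (position 20) -> position (20+5) mod 26 = 25 -> Z
  A (position 0) -> position (0+5) mod 26 = 5 -> F
  R (position 17) -> position (17+5) mod 26 = 22 -> W
  D (position 3) -> position (3+5) mod 26 = 8 -> I
Result: LZFWI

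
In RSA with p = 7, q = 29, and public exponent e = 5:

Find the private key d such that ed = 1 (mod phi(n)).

Step 1: n = 7 * 29 = 203.
Step 2: phi(n) = 6 * 28 = 168.
Step 3: Find d such that 5 * d = 1 (mod 168).
Step 4: d = 5^(-1) mod 168 = 101.
Verification: 5 * 101 = 505 = 3 * 168 + 1.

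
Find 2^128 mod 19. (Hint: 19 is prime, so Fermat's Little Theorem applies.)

Step 1: Since 19 is prime, by Fermat's Little Theorem: 2^18 = 1 (mod 19).
Step 2: Reduce exponent: 128 mod 18 = 2.
Step 3: So 2^128 = 2^2 (mod 19).
Step 4: 2^2 mod 19 = 4.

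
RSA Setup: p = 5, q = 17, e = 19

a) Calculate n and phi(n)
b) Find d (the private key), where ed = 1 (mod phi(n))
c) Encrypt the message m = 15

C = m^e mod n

Step 1: n = 5 * 17 = 85.
Step 2: phi(n) = (5-1)(17-1) = 4 * 16 = 64.
Step 3: Find d = 19^(-1) mod 64 = 27.
  Verify: 19 * 27 = 513 = 1 (mod 64).
Step 4: C = 15^19 mod 85 = 60.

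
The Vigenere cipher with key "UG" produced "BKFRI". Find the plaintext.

Step 1: Extend key: UGUGU
Step 2: Decrypt each letter (c - k) mod 26:
  B(1) - U(20) = (1-20) mod 26 = 7 = H
  K(10) - G(6) = (10-6) mod 26 = 4 = E
  F(5) - U(20) = (5-20) mod 26 = 11 = L
  R(17) - G(6) = (17-6) mod 26 = 11 = L
  I(8) - U(20) = (8-20) mod 26 = 14 = O
Plaintext: HELLO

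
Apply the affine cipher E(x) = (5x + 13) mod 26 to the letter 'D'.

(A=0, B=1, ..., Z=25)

Step 1: Convert 'D' to number: x = 3.
Step 2: E(3) = (5 * 3 + 13) mod 26 = 28 mod 26 = 2.
Step 3: Convert 2 back to letter: C.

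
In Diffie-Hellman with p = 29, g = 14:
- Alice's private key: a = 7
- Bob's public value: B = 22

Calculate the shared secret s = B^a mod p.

Step 1: s = B^a mod p = 22^7 mod 29.
  22^1 mod 29 = 22
  22^2 mod 29 = (22 * 22) mod 29 = 20
  22^3 mod 29 = (20 * 22) mod 29 = 5
  22^4 mod 29 = (5 * 22) mod 29 = 23
  22^5 mod 29 = (23 * 22) mod 29 = 13
  22^6 mod 29 = (13 * 22) mod 29 = 25
  22^7 mod 29 = (25 * 22) mod 29 = 28
Result: shared secret = 28.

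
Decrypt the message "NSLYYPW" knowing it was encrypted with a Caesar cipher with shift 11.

Step 1: Reverse the shift by subtracting 11 from each letter position.
  N (position 13) -> position (13-11) mod 26 = 2 -> C
  S (position 18) -> position (18-11) mod 26 = 7 -> H
  L (position 11) -> position (11-11) mod 26 = 0 -> A
  Y (position 24) -> position (24-11) mod 26 = 13 -> N
  Y (position 24) -> position (24-11) mod 26 = 13 -> N
  P (position 15) -> position (15-11) mod 26 = 4 -> E
  W (position 22) -> position (22-11) mod 26 = 11 -> L
Decrypted message: CHANNEL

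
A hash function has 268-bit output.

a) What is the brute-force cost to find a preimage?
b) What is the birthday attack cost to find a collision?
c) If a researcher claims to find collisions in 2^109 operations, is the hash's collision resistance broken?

Step 1: Preimage resistance requires brute-force of 2^268 operations.
Step 2: Collision resistance (birthday bound) = 2^(268/2) = 2^134.
Step 3: The claimed attack costs 2^109 operations.
Step 4: Since 2^109 < 2^134, the claimed attack beats the generic birthday bound, so collision resistance is broken.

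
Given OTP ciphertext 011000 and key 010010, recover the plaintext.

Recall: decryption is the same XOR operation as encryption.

Step 1: XOR ciphertext with key:
  Ciphertext: 011000
  Key:        010010
  XOR:        001010
Step 2: Plaintext = 001010 = 10 in decimal.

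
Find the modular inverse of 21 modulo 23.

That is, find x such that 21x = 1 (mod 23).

Step 1: We need x such that 21 * x = 1 (mod 23).
Step 2: Using the extended Euclidean algorithm or trial:
  21 * 11 = 231 = 10 * 23 + 1.
Step 3: Since 231 mod 23 = 1, the inverse is x = 11.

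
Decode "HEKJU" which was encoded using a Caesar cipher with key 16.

Step 1: Reverse the shift by subtracting 16 from each letter position.
  H (position 7) -> position (7-16) mod 26 = 17 -> R
  E (position 4) -> position (4-16) mod 26 = 14 -> O
  K (position 10) -> position (10-16) mod 26 = 20 -> U
  J (position 9) -> position (9-16) mod 26 = 19 -> T
  U (position 20) -> position (20-16) mod 26 = 4 -> E
Decrypted message: ROUTE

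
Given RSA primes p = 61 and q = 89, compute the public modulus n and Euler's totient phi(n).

Step 1: n = p * q = 61 * 89 = 5429.
Step 2: phi(n) = (p-1)(q-1) = 60 * 88 = 5280.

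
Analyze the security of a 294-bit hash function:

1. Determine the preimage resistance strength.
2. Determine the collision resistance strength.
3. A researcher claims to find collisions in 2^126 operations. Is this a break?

Step 1: Preimage resistance requires brute-force of 2^294 operations.
Step 2: Collision resistance (birthday bound) = 2^(294/2) = 2^147.
Step 3: The claimed attack costs 2^126 operations.
Step 4: Since 2^126 < 2^147, the claimed attack beats the generic birthday bound, so collision resistance is broken.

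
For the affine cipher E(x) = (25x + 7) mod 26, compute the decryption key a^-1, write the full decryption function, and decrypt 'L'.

Step 1: Find a^-1, the modular inverse of 25 mod 26.
Step 2: We need 25 * a^-1 = 1 (mod 26).
Step 3: 25 * 25 = 625 = 24 * 26 + 1, so a^-1 = 25.
Step 4: D(y) = 25(y - 7) mod 26.
Step 5: Apply to 'L' (y = 11): D(11) = 25 * (11 - 7) mod 26 = 25 * 4 mod 26 = 22 -> 'W'.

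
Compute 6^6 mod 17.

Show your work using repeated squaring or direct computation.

Step 1: Compute 6^6 mod 17 step by step, reducing modulo 17 at each step.
  6^1 mod 17 = 6
  6^2 mod 17 = (6 * 6) mod 17 = 2
  6^3 mod 17 = (2 * 6) mod 17 = 12
  6^4 mod 17 = (12 * 6) mod 17 = 4
  6^5 mod 17 = (4 * 6) mod 17 = 7
  6^6 mod 17 = (7 * 6) mod 17 = 8
Step 2: Result = 8.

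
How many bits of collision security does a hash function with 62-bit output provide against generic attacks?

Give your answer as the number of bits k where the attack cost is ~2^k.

Step 1: The hash has a 62-bit output.
Step 2: Collision resistance means it should be infeasible to find any x != y with h(x) = h(y).
By the birthday bound, a generic collision search succeeds after about sqrt(2^62) = 2^(62/2) = 2^31 evaluations.
Step 3: Security level = 31 bits.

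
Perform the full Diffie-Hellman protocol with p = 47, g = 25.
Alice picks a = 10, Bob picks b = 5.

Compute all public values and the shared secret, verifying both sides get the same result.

Step 1: A = g^a mod p = 25^10 mod 47 = 3.
Step 2: B = g^b mod p = 25^5 mod 47 = 12.
Step 3: Alice computes s = B^a mod p = 12^10 mod 47 = 8.
Step 4: Bob computes s = A^b mod p = 3^5 mod 47 = 8.
Both sides agree: shared secret = 8.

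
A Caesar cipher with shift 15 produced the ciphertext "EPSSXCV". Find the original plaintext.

Step 1: Reverse the shift by subtracting 15 from each letter position.
  E (position 4) -> position (4-15) mod 26 = 15 -> P
  P (position 15) -> position (15-15) mod 26 = 0 -> A
  S (position 18) -> position (18-15) mod 26 = 3 -> D
  S (position 18) -> position (18-15) mod 26 = 3 -> D
  X (position 23) -> position (23-15) mod 26 = 8 -> I
  C (position 2) -> position (2-15) mod 26 = 13 -> N
  V (position 21) -> position (21-15) mod 26 = 6 -> G
Decrypted message: PADDING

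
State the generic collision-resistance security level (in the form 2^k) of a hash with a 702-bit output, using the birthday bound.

Step 1: The birthday paradox gives collision probability ~50% after sqrt(2^n) = 2^(n/2) hashes.
Step 2: For 702-bit output: 2^(702/2) = 2^351.
Step 3: Approximately 2^351 hash computations needed.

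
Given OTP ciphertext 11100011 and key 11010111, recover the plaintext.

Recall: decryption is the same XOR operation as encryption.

Step 1: XOR ciphertext with key:
  Ciphertext: 11100011
  Key:        11010111
  XOR:        00110100
Step 2: Plaintext = 00110100 = 52 in decimal.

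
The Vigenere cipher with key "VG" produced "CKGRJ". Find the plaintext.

Step 1: Extend key: VGVGV
Step 2: Decrypt each letter (c - k) mod 26:
  C(2) - V(21) = (2-21) mod 26 = 7 = H
  K(10) - G(6) = (10-6) mod 26 = 4 = E
  G(6) - V(21) = (6-21) mod 26 = 11 = L
  R(17) - G(6) = (17-6) mod 26 = 11 = L
  J(9) - V(21) = (9-21) mod 26 = 14 = O
Plaintext: HELLO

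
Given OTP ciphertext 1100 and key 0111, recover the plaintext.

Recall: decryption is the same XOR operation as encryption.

Step 1: XOR ciphertext with key:
  Ciphertext: 1100
  Key:        0111
  XOR:        1011
Step 2: Plaintext = 1011 = 11 in decimal.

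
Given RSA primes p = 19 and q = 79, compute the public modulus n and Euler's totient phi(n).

Step 1: n = p * q = 19 * 79 = 1501.
Step 2: phi(n) = (p-1)(q-1) = 18 * 78 = 1404.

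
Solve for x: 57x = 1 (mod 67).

Step 1: We need x such that 57 * x = 1 (mod 67).
Step 2: Using the extended Euclidean algorithm or trial:
  57 * 20 = 1140 = 17 * 67 + 1.
Step 3: Since 1140 mod 67 = 1, the inverse is x = 20.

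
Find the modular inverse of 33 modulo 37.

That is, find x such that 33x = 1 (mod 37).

Step 1: We need x such that 33 * x = 1 (mod 37).
Step 2: Using the extended Euclidean algorithm or trial:
  33 * 9 = 297 = 8 * 37 + 1.
Step 3: Since 297 mod 37 = 1, the inverse is x = 9.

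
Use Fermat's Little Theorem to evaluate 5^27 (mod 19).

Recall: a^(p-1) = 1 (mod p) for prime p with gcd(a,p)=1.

Step 1: Since 19 is prime, by Fermat's Little Theorem: 5^18 = 1 (mod 19).
Step 2: Reduce exponent: 27 mod 18 = 9.
Step 3: So 5^27 = 5^9 (mod 19).
Step 4: 5^9 mod 19 = 1.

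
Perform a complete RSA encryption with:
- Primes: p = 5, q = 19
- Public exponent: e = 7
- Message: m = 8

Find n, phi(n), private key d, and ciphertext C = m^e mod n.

Step 1: n = 5 * 19 = 95.
Step 2: phi(n) = (5-1)(19-1) = 4 * 18 = 72.
Step 3: Find d = 7^(-1) mod 72 = 31.
  Verify: 7 * 31 = 217 = 1 (mod 72).
Step 4: C = 8^7 mod 95 = 27.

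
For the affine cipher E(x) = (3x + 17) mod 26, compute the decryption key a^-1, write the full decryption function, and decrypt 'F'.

Step 1: Find a^-1, the modular inverse of 3 mod 26.
Step 2: We need 3 * a^-1 = 1 (mod 26).
Step 3: 3 * 9 = 27 = 1 * 26 + 1, so a^-1 = 9.
Step 4: D(y) = 9(y - 17) mod 26.
Step 5: Apply to 'F' (y = 5): D(5) = 9 * (5 - 17) mod 26 = 9 * -12 mod 26 = 22 -> 'W'.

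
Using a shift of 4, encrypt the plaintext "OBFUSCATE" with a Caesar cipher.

Step 1: For each letter, shift forward by 4 positions (mod 26).
  O (position 14) -> position (14+4) mod 26 = 18 -> S
  B (position 1) -> position (1+4) mod 26 = 5 -> F
  F (position 5) -> position (5+4) mod 26 = 9 -> J
  U (position 20) -> position (20+4) mod 26 = 24 -> Y
  S (position 18) -> position (18+4) mod 26 = 22 -> W
  C (position 2) -> position (2+4) mod 26 = 6 -> G
  A (position 0) -> position (0+4) mod 26 = 4 -> E
  T (position 19) -> position (19+4) mod 26 = 23 -> X
  E (position 4) -> position (4+4) mod 26 = 8 -> I
Result: SFJYWGEXI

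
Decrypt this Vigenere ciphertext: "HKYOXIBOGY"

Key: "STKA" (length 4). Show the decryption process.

Step 1: Key 'STKA' has length 4. Extended key: STKASTKAST
Step 2: Decrypt each position:
  H(7) - S(18) = 15 = P
  K(10) - T(19) = 17 = R
  Y(24) - K(10) = 14 = O
  O(14) - A(0) = 14 = O
  X(23) - S(18) = 5 = F
  I(8) - T(19) = 15 = P
  B(1) - K(10) = 17 = R
  O(14) - A(0) = 14 = O
  G(6) - S(18) = 14 = O
  Y(24) - T(19) = 5 = F
Plaintext: PROOFPROOF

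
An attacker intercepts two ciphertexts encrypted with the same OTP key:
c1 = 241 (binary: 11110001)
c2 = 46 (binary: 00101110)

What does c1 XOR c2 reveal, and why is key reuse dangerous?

Step 1: c1 XOR c2 = (m1 XOR k) XOR (m2 XOR k).
Step 2: By XOR associativity/commutativity: = m1 XOR m2 XOR k XOR k = m1 XOR m2.
Step 3: 11110001 XOR 00101110 = 11011111 = 223.
Step 4: The key cancels out! An attacker learns m1 XOR m2 = 223, revealing the relationship between plaintexts.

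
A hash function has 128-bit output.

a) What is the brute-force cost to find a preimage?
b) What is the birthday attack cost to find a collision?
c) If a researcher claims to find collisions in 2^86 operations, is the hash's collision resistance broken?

Step 1: Preimage resistance requires brute-force of 2^128 operations.
Step 2: Collision resistance (birthday bound) = 2^(128/2) = 2^64.
Step 3: The claimed attack costs 2^86 operations.
Step 4: Since 2^86 >= 2^64, the claimed attack is no faster than the generic birthday attack, so this does not break collision resistance.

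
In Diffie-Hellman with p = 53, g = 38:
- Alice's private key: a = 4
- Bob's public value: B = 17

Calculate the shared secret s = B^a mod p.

Step 1: s = B^a mod p = 17^4 mod 53.
  17^1 mod 53 = 17
  17^2 mod 53 = (17 * 17) mod 53 = 24
  17^3 mod 53 = (24 * 17) mod 53 = 37
  17^4 mod 53 = (37 * 17) mod 53 = 46
Result: shared secret = 46.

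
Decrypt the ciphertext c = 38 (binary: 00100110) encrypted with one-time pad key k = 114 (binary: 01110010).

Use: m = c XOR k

Step 1: XOR ciphertext with key:
  Ciphertext: 00100110
  Key:        01110010
  XOR:        01010100
Step 2: Plaintext = 01010100 = 84 in decimal.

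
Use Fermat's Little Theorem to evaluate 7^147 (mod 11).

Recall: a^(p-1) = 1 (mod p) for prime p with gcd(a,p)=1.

Step 1: Since 11 is prime, by Fermat's Little Theorem: 7^10 = 1 (mod 11).
Step 2: Reduce exponent: 147 mod 10 = 7.
Step 3: So 7^147 = 7^7 (mod 11).
Step 4: 7^7 mod 11 = 6.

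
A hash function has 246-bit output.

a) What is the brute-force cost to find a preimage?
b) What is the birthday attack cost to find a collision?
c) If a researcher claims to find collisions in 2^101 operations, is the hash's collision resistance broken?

Step 1: Preimage resistance requires brute-force of 2^246 operations.
Step 2: Collision resistance (birthday bound) = 2^(246/2) = 2^123.
Step 3: The claimed attack costs 2^101 operations.
Step 4: Since 2^101 < 2^123, the claimed attack beats the generic birthday bound, so collision resistance is broken.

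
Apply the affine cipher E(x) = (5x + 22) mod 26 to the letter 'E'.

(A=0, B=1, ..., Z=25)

Step 1: Convert 'E' to number: x = 4.
Step 2: E(4) = (5 * 4 + 22) mod 26 = 42 mod 26 = 16.
Step 3: Convert 16 back to letter: Q.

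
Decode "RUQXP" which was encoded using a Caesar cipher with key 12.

Step 1: Reverse the shift by subtracting 12 from each letter position.
  R (position 17) -> position (17-12) mod 26 = 5 -> F
  U (position 20) -> position (20-12) mod 26 = 8 -> I
  Q (position 16) -> position (16-12) mod 26 = 4 -> E
  X (position 23) -> position (23-12) mod 26 = 11 -> L
  P (position 15) -> position (15-12) mod 26 = 3 -> D
Decrypted message: FIELD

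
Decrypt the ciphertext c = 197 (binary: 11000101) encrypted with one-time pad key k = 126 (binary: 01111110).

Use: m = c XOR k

Step 1: XOR ciphertext with key:
  Ciphertext: 11000101
  Key:        01111110
  XOR:        10111011
Step 2: Plaintext = 10111011 = 187 in decimal.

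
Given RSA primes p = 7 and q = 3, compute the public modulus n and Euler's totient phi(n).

Step 1: n = p * q = 7 * 3 = 21.
Step 2: phi(n) = (p-1)(q-1) = 6 * 2 = 12.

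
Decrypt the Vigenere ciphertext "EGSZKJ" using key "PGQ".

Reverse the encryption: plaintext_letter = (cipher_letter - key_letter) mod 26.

Step 1: Extend key: PGQPGQ
Step 2: Decrypt each letter (c - k) mod 26:
  E(4) - P(15) = (4-15) mod 26 = 15 = P
  G(6) - G(6) = (6-6) mod 26 = 0 = A
  S(18) - Q(16) = (18-16) mod 26 = 2 = C
  Z(25) - P(15) = (25-15) mod 26 = 10 = K
  K(10) - G(6) = (10-6) mod 26 = 4 = E
  J(9) - Q(16) = (9-16) mod 26 = 19 = T
Plaintext: PACKET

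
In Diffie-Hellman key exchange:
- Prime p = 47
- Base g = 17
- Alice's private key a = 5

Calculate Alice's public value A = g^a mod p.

Step 1: A = g^a mod p = 17^5 mod 47.
  17^1 mod 47 = 17
  17^2 mod 47 = (17 * 17) mod 47 = 7
  17^3 mod 47 = (7 * 17) mod 47 = 25
  17^4 mod 47 = (25 * 17) mod 47 = 2
  17^5 mod 47 = (2 * 17) mod 47 = 34
Result: A = 34.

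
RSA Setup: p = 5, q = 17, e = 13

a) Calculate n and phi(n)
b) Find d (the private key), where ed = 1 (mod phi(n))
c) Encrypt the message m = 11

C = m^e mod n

Step 1: n = 5 * 17 = 85.
Step 2: phi(n) = (5-1)(17-1) = 4 * 16 = 64.
Step 3: Find d = 13^(-1) mod 64 = 5.
  Verify: 13 * 5 = 65 = 1 (mod 64).
Step 4: C = 11^13 mod 85 = 41.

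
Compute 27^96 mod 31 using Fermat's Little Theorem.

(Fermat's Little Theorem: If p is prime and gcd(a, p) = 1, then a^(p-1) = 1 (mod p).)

Step 1: Since 31 is prime, by Fermat's Little Theorem: 27^30 = 1 (mod 31).
Step 2: Reduce exponent: 96 mod 30 = 6.
Step 3: So 27^96 = 27^6 (mod 31).
Step 4: 27^6 mod 31 = 4.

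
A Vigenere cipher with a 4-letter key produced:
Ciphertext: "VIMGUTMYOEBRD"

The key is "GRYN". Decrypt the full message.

Step 1: Key 'GRYN' has length 4. Extended key: GRYNGRYNGRYNG
Step 2: Decrypt each position:
  V(21) - G(6) = 15 = P
  I(8) - R(17) = 17 = R
  M(12) - Y(24) = 14 = O
  G(6) - N(13) = 19 = T
  U(20) - G(6) = 14 = O
  T(19) - R(17) = 2 = C
  M(12) - Y(24) = 14 = O
  Y(24) - N(13) = 11 = L
  O(14) - G(6) = 8 = I
  E(4) - R(17) = 13 = N
  B(1) - Y(24) = 3 = D
  R(17) - N(13) = 4 = E
  D(3) - G(6) = 23 = X
Plaintext: PROTOCOLINDEX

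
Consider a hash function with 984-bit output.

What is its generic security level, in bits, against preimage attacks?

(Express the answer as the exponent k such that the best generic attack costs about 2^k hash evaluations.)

Step 1: The hash has a 984-bit output.
Step 2: Preimage resistance means: given a digest h(x), it should be infeasible to find any input that hashes to it.
With a 984-bit output there are 2^984 possible digests, so a generic brute-force preimage search costs about 2^984 evaluations.
Step 3: Security level = 984 bits.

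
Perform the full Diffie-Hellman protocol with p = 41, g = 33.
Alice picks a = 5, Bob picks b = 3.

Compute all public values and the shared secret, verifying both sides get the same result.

Step 1: A = g^a mod p = 33^5 mod 41 = 32.
Step 2: B = g^b mod p = 33^3 mod 41 = 21.
Step 3: Alice computes s = B^a mod p = 21^5 mod 41 = 9.
Step 4: Bob computes s = A^b mod p = 32^3 mod 41 = 9.
Both sides agree: shared secret = 9.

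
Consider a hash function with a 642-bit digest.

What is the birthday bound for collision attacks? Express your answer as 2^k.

Step 1: The birthday paradox gives collision probability ~50% after sqrt(2^n) = 2^(n/2) hashes.
Step 2: For 642-bit output: 2^(642/2) = 2^321.
Step 3: Approximately 2^321 hash computations needed.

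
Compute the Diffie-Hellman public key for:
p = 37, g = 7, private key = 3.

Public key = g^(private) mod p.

Step 1: A = g^a mod p = 7^3 mod 37.
  7^1 mod 37 = 7
  7^2 mod 37 = (7 * 7) mod 37 = 12
  7^3 mod 37 = (12 * 7) mod 37 = 10
Result: A = 10.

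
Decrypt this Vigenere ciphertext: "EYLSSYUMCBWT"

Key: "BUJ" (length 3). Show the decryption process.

Step 1: Key 'BUJ' has length 3. Extended key: BUJBUJBUJBUJ
Step 2: Decrypt each position:
  E(4) - B(1) = 3 = D
  Y(24) - U(20) = 4 = E
  L(11) - J(9) = 2 = C
  S(18) - B(1) = 17 = R
  S(18) - U(20) = 24 = Y
  Y(24) - J(9) = 15 = P
  U(20) - B(1) = 19 = T
  M(12) - U(20) = 18 = S
  C(2) - J(9) = 19 = T
  B(1) - B(1) = 0 = A
  W(22) - U(20) = 2 = C
  T(19) - J(9) = 10 = K
Plaintext: DECRYPTSTACK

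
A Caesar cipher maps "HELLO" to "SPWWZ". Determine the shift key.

Step 1: Compare first letters: H (position 7) -> S (position 18).
Step 2: Shift = (18 - 7) mod 26 = 11.
The shift value is 11.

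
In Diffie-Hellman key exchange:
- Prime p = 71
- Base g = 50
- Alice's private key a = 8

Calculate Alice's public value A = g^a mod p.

Step 1: A = g^a mod p = 50^8 mod 71.
  50^1 mod 71 = 50
  50^2 mod 71 = (50 * 50) mod 71 = 15
  50^3 mod 71 = (15 * 50) mod 71 = 40
  50^4 mod 71 = (40 * 50) mod 71 = 12
  50^5 mod 71 = (12 * 50) mod 71 = 32
  50^6 mod 71 = (32 * 50) mod 71 = 38
  50^7 mod 71 = (38 * 50) mod 71 = 54
  50^8 mod 71 = (54 * 50) mod 71 = 2
Result: A = 2.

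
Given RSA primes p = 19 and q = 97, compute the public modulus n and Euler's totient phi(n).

Step 1: n = p * q = 19 * 97 = 1843.
Step 2: phi(n) = (p-1)(q-1) = 18 * 96 = 1728.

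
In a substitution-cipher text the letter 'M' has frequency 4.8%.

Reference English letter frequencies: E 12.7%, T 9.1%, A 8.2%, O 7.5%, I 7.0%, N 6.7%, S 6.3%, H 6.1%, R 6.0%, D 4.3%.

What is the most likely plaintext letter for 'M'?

Step 1: The observed frequency is 4.8%.
Step 2: Compare with English frequencies:
  E: 12.7% (difference: 7.9%)
  T: 9.1% (difference: 4.3%)
  A: 8.2% (difference: 3.4%)
  O: 7.5% (difference: 2.7%)
  I: 7.0% (difference: 2.2%)
  N: 6.7% (difference: 1.9%)
  S: 6.3% (difference: 1.5%)
  H: 6.1% (difference: 1.3%)
  R: 6.0% (difference: 1.2%)
  D: 4.3% (difference: 0.5%) <-- closest
Step 3: 'M' most likely represents 'D' (frequency 4.3%).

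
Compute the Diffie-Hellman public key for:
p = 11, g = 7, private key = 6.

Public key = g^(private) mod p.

Step 1: A = g^a mod p = 7^6 mod 11.
  7^1 mod 11 = 7
  7^2 mod 11 = (7 * 7) mod 11 = 5
  7^3 mod 11 = (5 * 7) mod 11 = 2
  7^4 mod 11 = (2 * 7) mod 11 = 3
  7^5 mod 11 = (3 * 7) mod 11 = 10
  7^6 mod 11 = (10 * 7) mod 11 = 4
Result: A = 4.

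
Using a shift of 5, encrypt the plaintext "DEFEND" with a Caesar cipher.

Step 1: For each letter, shift forward by 5 positions (mod 26).
  D (position 3) -> position (3+5) mod 26 = 8 -> I
  E (position 4) -> position (4+5) mod 26 = 9 -> J
  F (position 5) -> position (5+5) mod 26 = 10 -> K
  E (position 4) -> position (4+5) mod 26 = 9 -> J
  N (position 13) -> position (13+5) mod 26 = 18 -> S
  D (position 3) -> position (3+5) mod 26 = 8 -> I
Result: IJKJSI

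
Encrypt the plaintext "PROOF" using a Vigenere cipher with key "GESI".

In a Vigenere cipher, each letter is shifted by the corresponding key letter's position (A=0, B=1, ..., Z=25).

Step 1: Repeat key to match plaintext length:
  Plaintext: PROOF
  Key:       GESIG
Step 2: Encrypt each letter:
  P(15) + G(6) = (15+6) mod 26 = 21 = V
  R(17) + E(4) = (17+4) mod 26 = 21 = V
  O(14) + S(18) = (14+18) mod 26 = 6 = G
  O(14) + I(8) = (14+8) mod 26 = 22 = W
  F(5) + G(6) = (5+6) mod 26 = 11 = L
Ciphertext: VVGWL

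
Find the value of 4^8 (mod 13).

Step 1: Compute 4^8 mod 13 step by step, reducing modulo 13 at each step.
  4^1 mod 13 = 4
  4^2 mod 13 = (4 * 4) mod 13 = 3
  4^3 mod 13 = (3 * 4) mod 13 = 12
  4^4 mod 13 = (12 * 4) mod 13 = 9
  4^5 mod 13 = (9 * 4) mod 13 = 10
  4^6 mod 13 = (10 * 4) mod 13 = 1
  4^7 mod 13 = (1 * 4) mod 13 = 4
  4^8 mod 13 = (4 * 4) mod 13 = 3
Step 2: Result = 3.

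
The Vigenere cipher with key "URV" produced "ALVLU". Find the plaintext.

Step 1: Extend key: URVUR
Step 2: Decrypt each letter (c - k) mod 26:
  A(0) - U(20) = (0-20) mod 26 = 6 = G
  L(11) - R(17) = (11-17) mod 26 = 20 = U
  V(21) - V(21) = (21-21) mod 26 = 0 = A
  L(11) - U(20) = (11-20) mod 26 = 17 = R
  U(20) - R(17) = (20-17) mod 26 = 3 = D
Plaintext: GUARD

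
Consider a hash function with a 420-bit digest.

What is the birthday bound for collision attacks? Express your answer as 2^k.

Step 1: The birthday paradox gives collision probability ~50% after sqrt(2^n) = 2^(n/2) hashes.
Step 2: For 420-bit output: 2^(420/2) = 2^210.
Step 3: Approximately 2^210 hash computations needed.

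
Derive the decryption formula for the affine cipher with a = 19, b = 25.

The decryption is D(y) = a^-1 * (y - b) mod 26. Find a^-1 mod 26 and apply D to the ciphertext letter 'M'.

Step 1: Find a^-1, the modular inverse of 19 mod 26.
Step 2: We need 19 * a^-1 = 1 (mod 26).
Step 3: 19 * 11 = 209 = 8 * 26 + 1, so a^-1 = 11.
Step 4: D(y) = 11(y - 25) mod 26.
Step 5: Apply to 'M' (y = 12): D(12) = 11 * (12 - 25) mod 26 = 11 * -13 mod 26 = 13 -> 'N'.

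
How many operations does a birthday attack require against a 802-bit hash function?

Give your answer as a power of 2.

Step 1: The birthday paradox gives collision probability ~50% after sqrt(2^n) = 2^(n/2) hashes.
Step 2: For 802-bit output: 2^(802/2) = 2^401.
Step 3: Approximately 2^401 hash computations needed.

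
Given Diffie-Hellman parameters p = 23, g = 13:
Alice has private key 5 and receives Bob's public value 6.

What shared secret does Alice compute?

Step 1: s = B^a mod p = 6^5 mod 23.
  6^1 mod 23 = 6
  6^2 mod 23 = (6 * 6) mod 23 = 13
  6^3 mod 23 = (13 * 6) mod 23 = 9
  6^4 mod 23 = (9 * 6) mod 23 = 8
  6^5 mod 23 = (8 * 6) mod 23 = 2
Result: shared secret = 2.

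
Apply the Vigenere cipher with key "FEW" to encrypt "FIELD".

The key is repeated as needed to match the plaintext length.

Step 1: Repeat key to match plaintext length:
  Plaintext: FIELD
  Key:       FEWFE
Step 2: Encrypt each letter:
  F(5) + F(5) = (5+5) mod 26 = 10 = K
  I(8) + E(4) = (8+4) mod 26 = 12 = M
  E(4) + W(22) = (4+22) mod 26 = 0 = A
  L(11) + F(5) = (11+5) mod 26 = 16 = Q
  D(3) + E(4) = (3+4) mod 26 = 7 = H
Ciphertext: KMAQH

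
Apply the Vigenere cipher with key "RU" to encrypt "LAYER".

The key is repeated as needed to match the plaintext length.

Step 1: Repeat key to match plaintext length:
  Plaintext: LAYER
  Key:       RURUR
Step 2: Encrypt each letter:
  L(11) + R(17) = (11+17) mod 26 = 2 = C
  A(0) + U(20) = (0+20) mod 26 = 20 = U
  Y(24) + R(17) = (24+17) mod 26 = 15 = P
  E(4) + U(20) = (4+20) mod 26 = 24 = Y
  R(17) + R(17) = (17+17) mod 26 = 8 = I
Ciphertext: CUPYI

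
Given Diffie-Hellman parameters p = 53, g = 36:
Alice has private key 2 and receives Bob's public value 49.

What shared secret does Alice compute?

Step 1: s = B^a mod p = 49^2 mod 53.
  49^1 mod 53 = 49
  49^2 mod 53 = (49 * 49) mod 53 = 16
Result: shared secret = 16.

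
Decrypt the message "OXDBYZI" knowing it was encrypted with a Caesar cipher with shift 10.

Step 1: Reverse the shift by subtracting 10 from each letter position.
  O (position 14) -> position (14-10) mod 26 = 4 -> E
  X (position 23) -> position (23-10) mod 26 = 13 -> N
  D (position 3) -> position (3-10) mod 26 = 19 -> T
  B (position 1) -> position (1-10) mod 26 = 17 -> R
  Y (position 24) -> position (24-10) mod 26 = 14 -> O
  Z (position 25) -> position (25-10) mod 26 = 15 -> P
  I (position 8) -> position (8-10) mod 26 = 24 -> Y
Decrypted message: ENTROPY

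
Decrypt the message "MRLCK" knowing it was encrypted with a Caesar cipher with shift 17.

Step 1: Reverse the shift by subtracting 17 from each letter position.
  M (position 12) -> position (12-17) mod 26 = 21 -> V
  R (position 17) -> position (17-17) mod 26 = 0 -> A
  L (position 11) -> position (11-17) mod 26 = 20 -> U
  C (position 2) -> position (2-17) mod 26 = 11 -> L
  K (position 10) -> position (10-17) mod 26 = 19 -> T
Decrypted message: VAULT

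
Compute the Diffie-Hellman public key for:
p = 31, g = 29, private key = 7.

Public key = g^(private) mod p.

Step 1: A = g^a mod p = 29^7 mod 31.
  29^1 mod 31 = 29
  29^2 mod 31 = (29 * 29) mod 31 = 4
  29^3 mod 31 = (4 * 29) mod 31 = 23
  29^4 mod 31 = (23 * 29) mod 31 = 16
  29^5 mod 31 = (16 * 29) mod 31 = 30
  29^6 mod 31 = (30 * 29) mod 31 = 2
  29^7 mod 31 = (2 * 29) mod 31 = 27
Result: A = 27.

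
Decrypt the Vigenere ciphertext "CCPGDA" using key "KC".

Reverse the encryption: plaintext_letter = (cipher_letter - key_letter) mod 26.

Step 1: Extend key: KCKCKC
Step 2: Decrypt each letter (c - k) mod 26:
  C(2) - K(10) = (2-10) mod 26 = 18 = S
  C(2) - C(2) = (2-2) mod 26 = 0 = A
  P(15) - K(10) = (15-10) mod 26 = 5 = F
  G(6) - C(2) = (6-2) mod 26 = 4 = E
  D(3) - K(10) = (3-10) mod 26 = 19 = T
  A(0) - C(2) = (0-2) mod 26 = 24 = Y
Plaintext: SAFETY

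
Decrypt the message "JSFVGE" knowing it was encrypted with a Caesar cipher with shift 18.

Step 1: Reverse the shift by subtracting 18 from each letter position.
  J (position 9) -> position (9-18) mod 26 = 17 -> R
  S (position 18) -> position (18-18) mod 26 = 0 -> A
  F (position 5) -> position (5-18) mod 26 = 13 -> N
  V (position 21) -> position (21-18) mod 26 = 3 -> D
  G (position 6) -> position (6-18) mod 26 = 14 -> O
  E (position 4) -> position (4-18) mod 26 = 12 -> M
Decrypted message: RANDOM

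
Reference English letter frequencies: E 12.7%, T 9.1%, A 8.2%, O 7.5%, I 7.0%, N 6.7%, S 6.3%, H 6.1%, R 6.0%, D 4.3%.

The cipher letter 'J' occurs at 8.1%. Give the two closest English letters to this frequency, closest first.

Step 1: Observed frequency of 'J' is 8.1%.
Step 2: Compute distances to each reference frequency and sort:
  A (8.2%): difference = 0.1% <-- BEST
  O (7.5%): difference = 0.6% <-- RUNNER-UP
  T (9.1%): difference = 1.0%
  I (7.0%): difference = 1.1%
  N (6.7%): difference = 1.4%
Step 3: Most likely is 'A' (8.2%, diff 0.1%); second most likely is 'O' (7.5%, diff 0.6%).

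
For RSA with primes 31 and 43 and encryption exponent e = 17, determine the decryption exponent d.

Step 1: n = 31 * 43 = 1333.
Step 2: phi(n) = 30 * 42 = 1260.
Step 3: Find d such that 17 * d = 1 (mod 1260).
Step 4: d = 17^(-1) mod 1260 = 593.
Verification: 17 * 593 = 10081 = 8 * 1260 + 1.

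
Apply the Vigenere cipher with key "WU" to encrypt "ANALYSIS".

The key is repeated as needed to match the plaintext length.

Step 1: Repeat key to match plaintext length:
  Plaintext: ANALYSIS
  Key:       WUWUWUWU
Step 2: Encrypt each letter:
  A(0) + W(22) = (0+22) mod 26 = 22 = W
  N(13) + U(20) = (13+20) mod 26 = 7 = H
  A(0) + W(22) = (0+22) mod 26 = 22 = W
  L(11) + U(20) = (11+20) mod 26 = 5 = F
  Y(24) + W(22) = (24+22) mod 26 = 20 = U
  S(18) + U(20) = (18+20) mod 26 = 12 = M
  I(8) + W(22) = (8+22) mod 26 = 4 = E
  S(18) + U(20) = (18+20) mod 26 = 12 = M
Ciphertext: WHWFUMEM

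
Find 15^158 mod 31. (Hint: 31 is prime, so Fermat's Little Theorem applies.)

Step 1: Since 31 is prime, by Fermat's Little Theorem: 15^30 = 1 (mod 31).
Step 2: Reduce exponent: 158 mod 30 = 8.
Step 3: So 15^158 = 15^8 (mod 31).
Step 4: 15^8 mod 31 = 4.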